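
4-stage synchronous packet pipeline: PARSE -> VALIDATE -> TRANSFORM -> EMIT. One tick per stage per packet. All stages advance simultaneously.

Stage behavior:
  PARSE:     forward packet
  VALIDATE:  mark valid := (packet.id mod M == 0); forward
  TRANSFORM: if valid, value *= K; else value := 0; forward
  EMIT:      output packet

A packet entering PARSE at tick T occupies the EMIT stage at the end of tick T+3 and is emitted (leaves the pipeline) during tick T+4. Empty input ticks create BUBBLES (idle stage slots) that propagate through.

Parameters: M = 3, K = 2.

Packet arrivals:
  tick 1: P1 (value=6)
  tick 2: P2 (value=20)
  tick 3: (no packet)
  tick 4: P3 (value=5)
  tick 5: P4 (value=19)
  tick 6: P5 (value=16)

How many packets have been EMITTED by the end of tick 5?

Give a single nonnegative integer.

Answer: 1

Derivation:
Tick 1: [PARSE:P1(v=6,ok=F), VALIDATE:-, TRANSFORM:-, EMIT:-] out:-; in:P1
Tick 2: [PARSE:P2(v=20,ok=F), VALIDATE:P1(v=6,ok=F), TRANSFORM:-, EMIT:-] out:-; in:P2
Tick 3: [PARSE:-, VALIDATE:P2(v=20,ok=F), TRANSFORM:P1(v=0,ok=F), EMIT:-] out:-; in:-
Tick 4: [PARSE:P3(v=5,ok=F), VALIDATE:-, TRANSFORM:P2(v=0,ok=F), EMIT:P1(v=0,ok=F)] out:-; in:P3
Tick 5: [PARSE:P4(v=19,ok=F), VALIDATE:P3(v=5,ok=T), TRANSFORM:-, EMIT:P2(v=0,ok=F)] out:P1(v=0); in:P4
Emitted by tick 5: ['P1']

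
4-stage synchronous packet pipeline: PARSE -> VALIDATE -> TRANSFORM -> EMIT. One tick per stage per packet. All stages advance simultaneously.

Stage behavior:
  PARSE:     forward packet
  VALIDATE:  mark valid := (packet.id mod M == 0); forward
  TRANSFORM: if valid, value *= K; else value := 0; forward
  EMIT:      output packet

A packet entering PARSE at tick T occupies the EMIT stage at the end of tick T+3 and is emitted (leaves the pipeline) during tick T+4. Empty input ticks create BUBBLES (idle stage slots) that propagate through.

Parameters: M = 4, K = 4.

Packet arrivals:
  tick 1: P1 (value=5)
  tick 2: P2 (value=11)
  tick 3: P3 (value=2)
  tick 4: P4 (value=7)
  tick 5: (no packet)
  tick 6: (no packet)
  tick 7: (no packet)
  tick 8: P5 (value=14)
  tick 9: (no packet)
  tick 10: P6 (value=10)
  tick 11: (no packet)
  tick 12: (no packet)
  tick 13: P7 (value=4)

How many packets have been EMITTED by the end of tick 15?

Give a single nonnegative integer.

Tick 1: [PARSE:P1(v=5,ok=F), VALIDATE:-, TRANSFORM:-, EMIT:-] out:-; in:P1
Tick 2: [PARSE:P2(v=11,ok=F), VALIDATE:P1(v=5,ok=F), TRANSFORM:-, EMIT:-] out:-; in:P2
Tick 3: [PARSE:P3(v=2,ok=F), VALIDATE:P2(v=11,ok=F), TRANSFORM:P1(v=0,ok=F), EMIT:-] out:-; in:P3
Tick 4: [PARSE:P4(v=7,ok=F), VALIDATE:P3(v=2,ok=F), TRANSFORM:P2(v=0,ok=F), EMIT:P1(v=0,ok=F)] out:-; in:P4
Tick 5: [PARSE:-, VALIDATE:P4(v=7,ok=T), TRANSFORM:P3(v=0,ok=F), EMIT:P2(v=0,ok=F)] out:P1(v=0); in:-
Tick 6: [PARSE:-, VALIDATE:-, TRANSFORM:P4(v=28,ok=T), EMIT:P3(v=0,ok=F)] out:P2(v=0); in:-
Tick 7: [PARSE:-, VALIDATE:-, TRANSFORM:-, EMIT:P4(v=28,ok=T)] out:P3(v=0); in:-
Tick 8: [PARSE:P5(v=14,ok=F), VALIDATE:-, TRANSFORM:-, EMIT:-] out:P4(v=28); in:P5
Tick 9: [PARSE:-, VALIDATE:P5(v=14,ok=F), TRANSFORM:-, EMIT:-] out:-; in:-
Tick 10: [PARSE:P6(v=10,ok=F), VALIDATE:-, TRANSFORM:P5(v=0,ok=F), EMIT:-] out:-; in:P6
Tick 11: [PARSE:-, VALIDATE:P6(v=10,ok=F), TRANSFORM:-, EMIT:P5(v=0,ok=F)] out:-; in:-
Tick 12: [PARSE:-, VALIDATE:-, TRANSFORM:P6(v=0,ok=F), EMIT:-] out:P5(v=0); in:-
Tick 13: [PARSE:P7(v=4,ok=F), VALIDATE:-, TRANSFORM:-, EMIT:P6(v=0,ok=F)] out:-; in:P7
Tick 14: [PARSE:-, VALIDATE:P7(v=4,ok=F), TRANSFORM:-, EMIT:-] out:P6(v=0); in:-
Tick 15: [PARSE:-, VALIDATE:-, TRANSFORM:P7(v=0,ok=F), EMIT:-] out:-; in:-
Emitted by tick 15: ['P1', 'P2', 'P3', 'P4', 'P5', 'P6']

Answer: 6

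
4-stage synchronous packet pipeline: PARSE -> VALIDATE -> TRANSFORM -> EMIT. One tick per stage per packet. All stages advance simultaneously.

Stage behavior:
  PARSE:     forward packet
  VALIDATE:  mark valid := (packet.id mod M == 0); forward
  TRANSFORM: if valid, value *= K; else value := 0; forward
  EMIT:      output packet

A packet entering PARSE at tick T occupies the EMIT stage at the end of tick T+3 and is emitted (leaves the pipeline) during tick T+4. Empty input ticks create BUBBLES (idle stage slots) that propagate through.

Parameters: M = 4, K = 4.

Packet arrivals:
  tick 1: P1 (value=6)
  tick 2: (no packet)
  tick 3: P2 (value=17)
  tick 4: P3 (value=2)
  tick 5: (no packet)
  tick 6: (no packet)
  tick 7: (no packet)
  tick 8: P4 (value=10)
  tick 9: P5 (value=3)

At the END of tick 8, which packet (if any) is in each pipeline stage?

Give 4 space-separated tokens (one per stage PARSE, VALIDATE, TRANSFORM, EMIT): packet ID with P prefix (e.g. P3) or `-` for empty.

Answer: P4 - - -

Derivation:
Tick 1: [PARSE:P1(v=6,ok=F), VALIDATE:-, TRANSFORM:-, EMIT:-] out:-; in:P1
Tick 2: [PARSE:-, VALIDATE:P1(v=6,ok=F), TRANSFORM:-, EMIT:-] out:-; in:-
Tick 3: [PARSE:P2(v=17,ok=F), VALIDATE:-, TRANSFORM:P1(v=0,ok=F), EMIT:-] out:-; in:P2
Tick 4: [PARSE:P3(v=2,ok=F), VALIDATE:P2(v=17,ok=F), TRANSFORM:-, EMIT:P1(v=0,ok=F)] out:-; in:P3
Tick 5: [PARSE:-, VALIDATE:P3(v=2,ok=F), TRANSFORM:P2(v=0,ok=F), EMIT:-] out:P1(v=0); in:-
Tick 6: [PARSE:-, VALIDATE:-, TRANSFORM:P3(v=0,ok=F), EMIT:P2(v=0,ok=F)] out:-; in:-
Tick 7: [PARSE:-, VALIDATE:-, TRANSFORM:-, EMIT:P3(v=0,ok=F)] out:P2(v=0); in:-
Tick 8: [PARSE:P4(v=10,ok=F), VALIDATE:-, TRANSFORM:-, EMIT:-] out:P3(v=0); in:P4
At end of tick 8: ['P4', '-', '-', '-']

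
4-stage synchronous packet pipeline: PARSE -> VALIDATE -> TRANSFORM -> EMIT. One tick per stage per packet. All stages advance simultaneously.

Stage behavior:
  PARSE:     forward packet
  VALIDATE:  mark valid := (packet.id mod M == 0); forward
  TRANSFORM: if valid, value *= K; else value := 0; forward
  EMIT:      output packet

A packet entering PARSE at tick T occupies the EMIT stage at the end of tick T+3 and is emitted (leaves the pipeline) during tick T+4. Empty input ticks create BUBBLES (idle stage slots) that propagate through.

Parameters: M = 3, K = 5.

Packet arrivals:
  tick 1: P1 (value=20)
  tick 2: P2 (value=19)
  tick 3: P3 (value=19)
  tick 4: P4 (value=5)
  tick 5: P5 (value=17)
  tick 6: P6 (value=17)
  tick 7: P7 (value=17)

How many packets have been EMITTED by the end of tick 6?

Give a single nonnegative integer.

Tick 1: [PARSE:P1(v=20,ok=F), VALIDATE:-, TRANSFORM:-, EMIT:-] out:-; in:P1
Tick 2: [PARSE:P2(v=19,ok=F), VALIDATE:P1(v=20,ok=F), TRANSFORM:-, EMIT:-] out:-; in:P2
Tick 3: [PARSE:P3(v=19,ok=F), VALIDATE:P2(v=19,ok=F), TRANSFORM:P1(v=0,ok=F), EMIT:-] out:-; in:P3
Tick 4: [PARSE:P4(v=5,ok=F), VALIDATE:P3(v=19,ok=T), TRANSFORM:P2(v=0,ok=F), EMIT:P1(v=0,ok=F)] out:-; in:P4
Tick 5: [PARSE:P5(v=17,ok=F), VALIDATE:P4(v=5,ok=F), TRANSFORM:P3(v=95,ok=T), EMIT:P2(v=0,ok=F)] out:P1(v=0); in:P5
Tick 6: [PARSE:P6(v=17,ok=F), VALIDATE:P5(v=17,ok=F), TRANSFORM:P4(v=0,ok=F), EMIT:P3(v=95,ok=T)] out:P2(v=0); in:P6
Emitted by tick 6: ['P1', 'P2']

Answer: 2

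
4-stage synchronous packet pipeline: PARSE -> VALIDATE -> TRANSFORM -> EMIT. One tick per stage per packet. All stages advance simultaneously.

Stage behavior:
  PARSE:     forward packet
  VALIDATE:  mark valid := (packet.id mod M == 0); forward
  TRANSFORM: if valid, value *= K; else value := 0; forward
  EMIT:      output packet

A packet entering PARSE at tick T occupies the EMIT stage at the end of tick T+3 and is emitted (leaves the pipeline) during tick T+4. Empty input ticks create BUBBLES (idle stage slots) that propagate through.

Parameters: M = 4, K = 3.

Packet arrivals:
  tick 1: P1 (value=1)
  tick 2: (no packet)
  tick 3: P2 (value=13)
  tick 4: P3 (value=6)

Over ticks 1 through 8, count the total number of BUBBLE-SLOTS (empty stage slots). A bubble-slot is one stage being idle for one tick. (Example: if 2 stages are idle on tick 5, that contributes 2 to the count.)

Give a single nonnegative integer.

Answer: 20

Derivation:
Tick 1: [PARSE:P1(v=1,ok=F), VALIDATE:-, TRANSFORM:-, EMIT:-] out:-; bubbles=3
Tick 2: [PARSE:-, VALIDATE:P1(v=1,ok=F), TRANSFORM:-, EMIT:-] out:-; bubbles=3
Tick 3: [PARSE:P2(v=13,ok=F), VALIDATE:-, TRANSFORM:P1(v=0,ok=F), EMIT:-] out:-; bubbles=2
Tick 4: [PARSE:P3(v=6,ok=F), VALIDATE:P2(v=13,ok=F), TRANSFORM:-, EMIT:P1(v=0,ok=F)] out:-; bubbles=1
Tick 5: [PARSE:-, VALIDATE:P3(v=6,ok=F), TRANSFORM:P2(v=0,ok=F), EMIT:-] out:P1(v=0); bubbles=2
Tick 6: [PARSE:-, VALIDATE:-, TRANSFORM:P3(v=0,ok=F), EMIT:P2(v=0,ok=F)] out:-; bubbles=2
Tick 7: [PARSE:-, VALIDATE:-, TRANSFORM:-, EMIT:P3(v=0,ok=F)] out:P2(v=0); bubbles=3
Tick 8: [PARSE:-, VALIDATE:-, TRANSFORM:-, EMIT:-] out:P3(v=0); bubbles=4
Total bubble-slots: 20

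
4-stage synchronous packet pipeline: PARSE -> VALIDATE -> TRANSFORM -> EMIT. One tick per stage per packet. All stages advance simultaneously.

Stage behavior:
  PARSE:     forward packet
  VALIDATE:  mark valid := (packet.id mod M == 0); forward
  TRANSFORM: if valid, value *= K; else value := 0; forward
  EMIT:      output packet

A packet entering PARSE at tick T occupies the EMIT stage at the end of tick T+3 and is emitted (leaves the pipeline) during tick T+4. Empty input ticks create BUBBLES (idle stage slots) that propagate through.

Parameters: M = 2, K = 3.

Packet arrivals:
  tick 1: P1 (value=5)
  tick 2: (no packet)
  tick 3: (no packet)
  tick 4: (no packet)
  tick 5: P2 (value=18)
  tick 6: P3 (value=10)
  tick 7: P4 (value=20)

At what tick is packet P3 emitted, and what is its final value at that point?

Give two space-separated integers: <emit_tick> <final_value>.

Tick 1: [PARSE:P1(v=5,ok=F), VALIDATE:-, TRANSFORM:-, EMIT:-] out:-; in:P1
Tick 2: [PARSE:-, VALIDATE:P1(v=5,ok=F), TRANSFORM:-, EMIT:-] out:-; in:-
Tick 3: [PARSE:-, VALIDATE:-, TRANSFORM:P1(v=0,ok=F), EMIT:-] out:-; in:-
Tick 4: [PARSE:-, VALIDATE:-, TRANSFORM:-, EMIT:P1(v=0,ok=F)] out:-; in:-
Tick 5: [PARSE:P2(v=18,ok=F), VALIDATE:-, TRANSFORM:-, EMIT:-] out:P1(v=0); in:P2
Tick 6: [PARSE:P3(v=10,ok=F), VALIDATE:P2(v=18,ok=T), TRANSFORM:-, EMIT:-] out:-; in:P3
Tick 7: [PARSE:P4(v=20,ok=F), VALIDATE:P3(v=10,ok=F), TRANSFORM:P2(v=54,ok=T), EMIT:-] out:-; in:P4
Tick 8: [PARSE:-, VALIDATE:P4(v=20,ok=T), TRANSFORM:P3(v=0,ok=F), EMIT:P2(v=54,ok=T)] out:-; in:-
Tick 9: [PARSE:-, VALIDATE:-, TRANSFORM:P4(v=60,ok=T), EMIT:P3(v=0,ok=F)] out:P2(v=54); in:-
Tick 10: [PARSE:-, VALIDATE:-, TRANSFORM:-, EMIT:P4(v=60,ok=T)] out:P3(v=0); in:-
Tick 11: [PARSE:-, VALIDATE:-, TRANSFORM:-, EMIT:-] out:P4(v=60); in:-
P3: arrives tick 6, valid=False (id=3, id%2=1), emit tick 10, final value 0

Answer: 10 0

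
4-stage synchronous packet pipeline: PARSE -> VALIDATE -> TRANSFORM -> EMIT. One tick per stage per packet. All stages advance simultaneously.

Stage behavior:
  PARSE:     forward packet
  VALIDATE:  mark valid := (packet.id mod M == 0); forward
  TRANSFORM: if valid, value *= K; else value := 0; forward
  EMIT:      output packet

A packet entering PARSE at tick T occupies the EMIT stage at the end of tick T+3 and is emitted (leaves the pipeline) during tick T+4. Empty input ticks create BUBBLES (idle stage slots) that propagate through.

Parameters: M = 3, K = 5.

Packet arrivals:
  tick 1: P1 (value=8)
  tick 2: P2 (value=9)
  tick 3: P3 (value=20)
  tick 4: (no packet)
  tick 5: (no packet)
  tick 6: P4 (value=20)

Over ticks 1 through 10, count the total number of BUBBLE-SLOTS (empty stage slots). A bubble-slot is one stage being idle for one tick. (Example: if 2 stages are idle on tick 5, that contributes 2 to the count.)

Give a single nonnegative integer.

Answer: 24

Derivation:
Tick 1: [PARSE:P1(v=8,ok=F), VALIDATE:-, TRANSFORM:-, EMIT:-] out:-; bubbles=3
Tick 2: [PARSE:P2(v=9,ok=F), VALIDATE:P1(v=8,ok=F), TRANSFORM:-, EMIT:-] out:-; bubbles=2
Tick 3: [PARSE:P3(v=20,ok=F), VALIDATE:P2(v=9,ok=F), TRANSFORM:P1(v=0,ok=F), EMIT:-] out:-; bubbles=1
Tick 4: [PARSE:-, VALIDATE:P3(v=20,ok=T), TRANSFORM:P2(v=0,ok=F), EMIT:P1(v=0,ok=F)] out:-; bubbles=1
Tick 5: [PARSE:-, VALIDATE:-, TRANSFORM:P3(v=100,ok=T), EMIT:P2(v=0,ok=F)] out:P1(v=0); bubbles=2
Tick 6: [PARSE:P4(v=20,ok=F), VALIDATE:-, TRANSFORM:-, EMIT:P3(v=100,ok=T)] out:P2(v=0); bubbles=2
Tick 7: [PARSE:-, VALIDATE:P4(v=20,ok=F), TRANSFORM:-, EMIT:-] out:P3(v=100); bubbles=3
Tick 8: [PARSE:-, VALIDATE:-, TRANSFORM:P4(v=0,ok=F), EMIT:-] out:-; bubbles=3
Tick 9: [PARSE:-, VALIDATE:-, TRANSFORM:-, EMIT:P4(v=0,ok=F)] out:-; bubbles=3
Tick 10: [PARSE:-, VALIDATE:-, TRANSFORM:-, EMIT:-] out:P4(v=0); bubbles=4
Total bubble-slots: 24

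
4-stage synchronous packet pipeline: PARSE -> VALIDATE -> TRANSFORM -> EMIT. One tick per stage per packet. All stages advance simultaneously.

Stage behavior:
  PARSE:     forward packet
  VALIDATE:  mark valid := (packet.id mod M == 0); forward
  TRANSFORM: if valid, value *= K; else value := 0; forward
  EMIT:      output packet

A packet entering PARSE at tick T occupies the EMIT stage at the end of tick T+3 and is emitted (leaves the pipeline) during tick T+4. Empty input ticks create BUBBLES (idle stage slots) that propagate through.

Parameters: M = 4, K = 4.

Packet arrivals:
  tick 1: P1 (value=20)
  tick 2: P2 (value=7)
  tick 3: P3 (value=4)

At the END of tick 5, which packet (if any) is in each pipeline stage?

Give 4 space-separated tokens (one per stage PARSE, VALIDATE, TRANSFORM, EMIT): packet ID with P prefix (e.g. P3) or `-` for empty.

Tick 1: [PARSE:P1(v=20,ok=F), VALIDATE:-, TRANSFORM:-, EMIT:-] out:-; in:P1
Tick 2: [PARSE:P2(v=7,ok=F), VALIDATE:P1(v=20,ok=F), TRANSFORM:-, EMIT:-] out:-; in:P2
Tick 3: [PARSE:P3(v=4,ok=F), VALIDATE:P2(v=7,ok=F), TRANSFORM:P1(v=0,ok=F), EMIT:-] out:-; in:P3
Tick 4: [PARSE:-, VALIDATE:P3(v=4,ok=F), TRANSFORM:P2(v=0,ok=F), EMIT:P1(v=0,ok=F)] out:-; in:-
Tick 5: [PARSE:-, VALIDATE:-, TRANSFORM:P3(v=0,ok=F), EMIT:P2(v=0,ok=F)] out:P1(v=0); in:-
At end of tick 5: ['-', '-', 'P3', 'P2']

Answer: - - P3 P2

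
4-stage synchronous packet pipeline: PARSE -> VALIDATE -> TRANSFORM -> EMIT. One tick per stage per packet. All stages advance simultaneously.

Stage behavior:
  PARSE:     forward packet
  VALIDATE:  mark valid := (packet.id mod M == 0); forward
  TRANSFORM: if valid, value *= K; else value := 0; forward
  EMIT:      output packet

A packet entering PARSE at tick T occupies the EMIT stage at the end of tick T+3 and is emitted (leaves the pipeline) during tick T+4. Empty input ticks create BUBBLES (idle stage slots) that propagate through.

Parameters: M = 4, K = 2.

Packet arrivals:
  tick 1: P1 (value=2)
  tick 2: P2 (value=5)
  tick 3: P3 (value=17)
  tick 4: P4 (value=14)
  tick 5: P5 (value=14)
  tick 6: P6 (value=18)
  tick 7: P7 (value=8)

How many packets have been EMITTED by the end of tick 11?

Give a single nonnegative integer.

Tick 1: [PARSE:P1(v=2,ok=F), VALIDATE:-, TRANSFORM:-, EMIT:-] out:-; in:P1
Tick 2: [PARSE:P2(v=5,ok=F), VALIDATE:P1(v=2,ok=F), TRANSFORM:-, EMIT:-] out:-; in:P2
Tick 3: [PARSE:P3(v=17,ok=F), VALIDATE:P2(v=5,ok=F), TRANSFORM:P1(v=0,ok=F), EMIT:-] out:-; in:P3
Tick 4: [PARSE:P4(v=14,ok=F), VALIDATE:P3(v=17,ok=F), TRANSFORM:P2(v=0,ok=F), EMIT:P1(v=0,ok=F)] out:-; in:P4
Tick 5: [PARSE:P5(v=14,ok=F), VALIDATE:P4(v=14,ok=T), TRANSFORM:P3(v=0,ok=F), EMIT:P2(v=0,ok=F)] out:P1(v=0); in:P5
Tick 6: [PARSE:P6(v=18,ok=F), VALIDATE:P5(v=14,ok=F), TRANSFORM:P4(v=28,ok=T), EMIT:P3(v=0,ok=F)] out:P2(v=0); in:P6
Tick 7: [PARSE:P7(v=8,ok=F), VALIDATE:P6(v=18,ok=F), TRANSFORM:P5(v=0,ok=F), EMIT:P4(v=28,ok=T)] out:P3(v=0); in:P7
Tick 8: [PARSE:-, VALIDATE:P7(v=8,ok=F), TRANSFORM:P6(v=0,ok=F), EMIT:P5(v=0,ok=F)] out:P4(v=28); in:-
Tick 9: [PARSE:-, VALIDATE:-, TRANSFORM:P7(v=0,ok=F), EMIT:P6(v=0,ok=F)] out:P5(v=0); in:-
Tick 10: [PARSE:-, VALIDATE:-, TRANSFORM:-, EMIT:P7(v=0,ok=F)] out:P6(v=0); in:-
Tick 11: [PARSE:-, VALIDATE:-, TRANSFORM:-, EMIT:-] out:P7(v=0); in:-
Emitted by tick 11: ['P1', 'P2', 'P3', 'P4', 'P5', 'P6', 'P7']

Answer: 7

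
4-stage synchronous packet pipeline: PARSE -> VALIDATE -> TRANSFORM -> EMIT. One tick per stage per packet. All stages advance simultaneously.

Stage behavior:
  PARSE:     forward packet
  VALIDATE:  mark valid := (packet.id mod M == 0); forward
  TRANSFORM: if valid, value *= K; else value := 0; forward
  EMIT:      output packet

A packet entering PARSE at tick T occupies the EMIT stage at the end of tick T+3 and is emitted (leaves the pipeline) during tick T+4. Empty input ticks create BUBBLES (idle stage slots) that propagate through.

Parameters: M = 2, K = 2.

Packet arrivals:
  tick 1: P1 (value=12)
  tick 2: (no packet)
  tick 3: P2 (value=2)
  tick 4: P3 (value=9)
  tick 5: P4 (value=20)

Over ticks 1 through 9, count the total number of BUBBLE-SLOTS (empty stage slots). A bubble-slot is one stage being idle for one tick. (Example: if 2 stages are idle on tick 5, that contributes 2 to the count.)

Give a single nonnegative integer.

Answer: 20

Derivation:
Tick 1: [PARSE:P1(v=12,ok=F), VALIDATE:-, TRANSFORM:-, EMIT:-] out:-; bubbles=3
Tick 2: [PARSE:-, VALIDATE:P1(v=12,ok=F), TRANSFORM:-, EMIT:-] out:-; bubbles=3
Tick 3: [PARSE:P2(v=2,ok=F), VALIDATE:-, TRANSFORM:P1(v=0,ok=F), EMIT:-] out:-; bubbles=2
Tick 4: [PARSE:P3(v=9,ok=F), VALIDATE:P2(v=2,ok=T), TRANSFORM:-, EMIT:P1(v=0,ok=F)] out:-; bubbles=1
Tick 5: [PARSE:P4(v=20,ok=F), VALIDATE:P3(v=9,ok=F), TRANSFORM:P2(v=4,ok=T), EMIT:-] out:P1(v=0); bubbles=1
Tick 6: [PARSE:-, VALIDATE:P4(v=20,ok=T), TRANSFORM:P3(v=0,ok=F), EMIT:P2(v=4,ok=T)] out:-; bubbles=1
Tick 7: [PARSE:-, VALIDATE:-, TRANSFORM:P4(v=40,ok=T), EMIT:P3(v=0,ok=F)] out:P2(v=4); bubbles=2
Tick 8: [PARSE:-, VALIDATE:-, TRANSFORM:-, EMIT:P4(v=40,ok=T)] out:P3(v=0); bubbles=3
Tick 9: [PARSE:-, VALIDATE:-, TRANSFORM:-, EMIT:-] out:P4(v=40); bubbles=4
Total bubble-slots: 20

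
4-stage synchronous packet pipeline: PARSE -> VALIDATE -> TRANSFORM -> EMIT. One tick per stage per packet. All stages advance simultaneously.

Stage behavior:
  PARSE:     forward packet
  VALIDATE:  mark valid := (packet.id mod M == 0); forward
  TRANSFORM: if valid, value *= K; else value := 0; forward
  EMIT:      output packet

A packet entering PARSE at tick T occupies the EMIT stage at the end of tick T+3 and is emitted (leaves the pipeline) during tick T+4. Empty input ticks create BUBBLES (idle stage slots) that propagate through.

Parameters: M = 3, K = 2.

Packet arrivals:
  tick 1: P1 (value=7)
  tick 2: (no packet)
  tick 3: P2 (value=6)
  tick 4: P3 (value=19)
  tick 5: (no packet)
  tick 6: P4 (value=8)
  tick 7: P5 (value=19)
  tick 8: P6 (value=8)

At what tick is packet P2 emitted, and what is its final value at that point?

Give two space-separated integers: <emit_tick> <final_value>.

Tick 1: [PARSE:P1(v=7,ok=F), VALIDATE:-, TRANSFORM:-, EMIT:-] out:-; in:P1
Tick 2: [PARSE:-, VALIDATE:P1(v=7,ok=F), TRANSFORM:-, EMIT:-] out:-; in:-
Tick 3: [PARSE:P2(v=6,ok=F), VALIDATE:-, TRANSFORM:P1(v=0,ok=F), EMIT:-] out:-; in:P2
Tick 4: [PARSE:P3(v=19,ok=F), VALIDATE:P2(v=6,ok=F), TRANSFORM:-, EMIT:P1(v=0,ok=F)] out:-; in:P3
Tick 5: [PARSE:-, VALIDATE:P3(v=19,ok=T), TRANSFORM:P2(v=0,ok=F), EMIT:-] out:P1(v=0); in:-
Tick 6: [PARSE:P4(v=8,ok=F), VALIDATE:-, TRANSFORM:P3(v=38,ok=T), EMIT:P2(v=0,ok=F)] out:-; in:P4
Tick 7: [PARSE:P5(v=19,ok=F), VALIDATE:P4(v=8,ok=F), TRANSFORM:-, EMIT:P3(v=38,ok=T)] out:P2(v=0); in:P5
Tick 8: [PARSE:P6(v=8,ok=F), VALIDATE:P5(v=19,ok=F), TRANSFORM:P4(v=0,ok=F), EMIT:-] out:P3(v=38); in:P6
Tick 9: [PARSE:-, VALIDATE:P6(v=8,ok=T), TRANSFORM:P5(v=0,ok=F), EMIT:P4(v=0,ok=F)] out:-; in:-
Tick 10: [PARSE:-, VALIDATE:-, TRANSFORM:P6(v=16,ok=T), EMIT:P5(v=0,ok=F)] out:P4(v=0); in:-
Tick 11: [PARSE:-, VALIDATE:-, TRANSFORM:-, EMIT:P6(v=16,ok=T)] out:P5(v=0); in:-
Tick 12: [PARSE:-, VALIDATE:-, TRANSFORM:-, EMIT:-] out:P6(v=16); in:-
P2: arrives tick 3, valid=False (id=2, id%3=2), emit tick 7, final value 0

Answer: 7 0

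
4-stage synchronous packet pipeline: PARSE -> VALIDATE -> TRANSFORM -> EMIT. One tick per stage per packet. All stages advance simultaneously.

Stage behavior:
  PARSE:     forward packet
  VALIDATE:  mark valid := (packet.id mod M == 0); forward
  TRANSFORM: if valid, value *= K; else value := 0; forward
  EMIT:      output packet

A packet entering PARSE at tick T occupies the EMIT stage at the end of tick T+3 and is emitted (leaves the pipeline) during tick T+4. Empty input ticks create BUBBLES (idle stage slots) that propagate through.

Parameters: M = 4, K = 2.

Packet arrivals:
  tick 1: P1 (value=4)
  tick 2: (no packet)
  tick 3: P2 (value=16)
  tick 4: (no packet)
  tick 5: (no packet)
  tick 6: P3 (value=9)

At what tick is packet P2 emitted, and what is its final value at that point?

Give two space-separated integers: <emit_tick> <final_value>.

Tick 1: [PARSE:P1(v=4,ok=F), VALIDATE:-, TRANSFORM:-, EMIT:-] out:-; in:P1
Tick 2: [PARSE:-, VALIDATE:P1(v=4,ok=F), TRANSFORM:-, EMIT:-] out:-; in:-
Tick 3: [PARSE:P2(v=16,ok=F), VALIDATE:-, TRANSFORM:P1(v=0,ok=F), EMIT:-] out:-; in:P2
Tick 4: [PARSE:-, VALIDATE:P2(v=16,ok=F), TRANSFORM:-, EMIT:P1(v=0,ok=F)] out:-; in:-
Tick 5: [PARSE:-, VALIDATE:-, TRANSFORM:P2(v=0,ok=F), EMIT:-] out:P1(v=0); in:-
Tick 6: [PARSE:P3(v=9,ok=F), VALIDATE:-, TRANSFORM:-, EMIT:P2(v=0,ok=F)] out:-; in:P3
Tick 7: [PARSE:-, VALIDATE:P3(v=9,ok=F), TRANSFORM:-, EMIT:-] out:P2(v=0); in:-
Tick 8: [PARSE:-, VALIDATE:-, TRANSFORM:P3(v=0,ok=F), EMIT:-] out:-; in:-
Tick 9: [PARSE:-, VALIDATE:-, TRANSFORM:-, EMIT:P3(v=0,ok=F)] out:-; in:-
Tick 10: [PARSE:-, VALIDATE:-, TRANSFORM:-, EMIT:-] out:P3(v=0); in:-
P2: arrives tick 3, valid=False (id=2, id%4=2), emit tick 7, final value 0

Answer: 7 0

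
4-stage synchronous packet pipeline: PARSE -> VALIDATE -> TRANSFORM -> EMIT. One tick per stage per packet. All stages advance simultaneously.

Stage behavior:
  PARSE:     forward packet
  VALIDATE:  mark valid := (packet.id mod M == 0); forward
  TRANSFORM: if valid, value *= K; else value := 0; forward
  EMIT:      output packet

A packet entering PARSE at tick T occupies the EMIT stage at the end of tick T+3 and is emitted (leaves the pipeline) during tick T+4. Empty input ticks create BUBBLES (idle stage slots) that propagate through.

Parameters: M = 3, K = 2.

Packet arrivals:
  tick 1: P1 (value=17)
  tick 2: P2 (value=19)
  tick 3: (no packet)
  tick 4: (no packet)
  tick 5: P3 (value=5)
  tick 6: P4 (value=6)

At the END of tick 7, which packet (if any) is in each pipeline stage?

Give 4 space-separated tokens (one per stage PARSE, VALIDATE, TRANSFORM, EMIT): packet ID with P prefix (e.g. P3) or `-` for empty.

Answer: - P4 P3 -

Derivation:
Tick 1: [PARSE:P1(v=17,ok=F), VALIDATE:-, TRANSFORM:-, EMIT:-] out:-; in:P1
Tick 2: [PARSE:P2(v=19,ok=F), VALIDATE:P1(v=17,ok=F), TRANSFORM:-, EMIT:-] out:-; in:P2
Tick 3: [PARSE:-, VALIDATE:P2(v=19,ok=F), TRANSFORM:P1(v=0,ok=F), EMIT:-] out:-; in:-
Tick 4: [PARSE:-, VALIDATE:-, TRANSFORM:P2(v=0,ok=F), EMIT:P1(v=0,ok=F)] out:-; in:-
Tick 5: [PARSE:P3(v=5,ok=F), VALIDATE:-, TRANSFORM:-, EMIT:P2(v=0,ok=F)] out:P1(v=0); in:P3
Tick 6: [PARSE:P4(v=6,ok=F), VALIDATE:P3(v=5,ok=T), TRANSFORM:-, EMIT:-] out:P2(v=0); in:P4
Tick 7: [PARSE:-, VALIDATE:P4(v=6,ok=F), TRANSFORM:P3(v=10,ok=T), EMIT:-] out:-; in:-
At end of tick 7: ['-', 'P4', 'P3', '-']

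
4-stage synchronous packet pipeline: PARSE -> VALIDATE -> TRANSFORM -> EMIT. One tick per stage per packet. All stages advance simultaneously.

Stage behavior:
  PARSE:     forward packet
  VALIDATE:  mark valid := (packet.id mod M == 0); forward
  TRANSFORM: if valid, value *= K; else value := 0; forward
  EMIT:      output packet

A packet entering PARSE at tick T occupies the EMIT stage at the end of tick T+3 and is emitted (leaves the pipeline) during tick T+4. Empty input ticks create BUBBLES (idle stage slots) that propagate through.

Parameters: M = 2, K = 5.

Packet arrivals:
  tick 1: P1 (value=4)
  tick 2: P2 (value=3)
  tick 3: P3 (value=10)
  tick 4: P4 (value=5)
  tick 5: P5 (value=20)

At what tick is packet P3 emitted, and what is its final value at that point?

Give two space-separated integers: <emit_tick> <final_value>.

Answer: 7 0

Derivation:
Tick 1: [PARSE:P1(v=4,ok=F), VALIDATE:-, TRANSFORM:-, EMIT:-] out:-; in:P1
Tick 2: [PARSE:P2(v=3,ok=F), VALIDATE:P1(v=4,ok=F), TRANSFORM:-, EMIT:-] out:-; in:P2
Tick 3: [PARSE:P3(v=10,ok=F), VALIDATE:P2(v=3,ok=T), TRANSFORM:P1(v=0,ok=F), EMIT:-] out:-; in:P3
Tick 4: [PARSE:P4(v=5,ok=F), VALIDATE:P3(v=10,ok=F), TRANSFORM:P2(v=15,ok=T), EMIT:P1(v=0,ok=F)] out:-; in:P4
Tick 5: [PARSE:P5(v=20,ok=F), VALIDATE:P4(v=5,ok=T), TRANSFORM:P3(v=0,ok=F), EMIT:P2(v=15,ok=T)] out:P1(v=0); in:P5
Tick 6: [PARSE:-, VALIDATE:P5(v=20,ok=F), TRANSFORM:P4(v=25,ok=T), EMIT:P3(v=0,ok=F)] out:P2(v=15); in:-
Tick 7: [PARSE:-, VALIDATE:-, TRANSFORM:P5(v=0,ok=F), EMIT:P4(v=25,ok=T)] out:P3(v=0); in:-
Tick 8: [PARSE:-, VALIDATE:-, TRANSFORM:-, EMIT:P5(v=0,ok=F)] out:P4(v=25); in:-
Tick 9: [PARSE:-, VALIDATE:-, TRANSFORM:-, EMIT:-] out:P5(v=0); in:-
P3: arrives tick 3, valid=False (id=3, id%2=1), emit tick 7, final value 0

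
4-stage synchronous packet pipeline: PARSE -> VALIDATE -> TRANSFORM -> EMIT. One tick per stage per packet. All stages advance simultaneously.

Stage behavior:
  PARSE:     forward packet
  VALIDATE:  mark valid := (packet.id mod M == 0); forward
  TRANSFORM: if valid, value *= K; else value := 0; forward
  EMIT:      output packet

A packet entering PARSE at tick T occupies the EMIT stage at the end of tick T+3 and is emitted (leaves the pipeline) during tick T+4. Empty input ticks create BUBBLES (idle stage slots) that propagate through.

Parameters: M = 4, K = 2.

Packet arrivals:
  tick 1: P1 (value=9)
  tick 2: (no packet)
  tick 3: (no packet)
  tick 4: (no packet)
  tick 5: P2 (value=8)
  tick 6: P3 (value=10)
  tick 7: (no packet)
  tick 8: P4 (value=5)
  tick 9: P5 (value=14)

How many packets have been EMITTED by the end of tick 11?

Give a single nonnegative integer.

Answer: 3

Derivation:
Tick 1: [PARSE:P1(v=9,ok=F), VALIDATE:-, TRANSFORM:-, EMIT:-] out:-; in:P1
Tick 2: [PARSE:-, VALIDATE:P1(v=9,ok=F), TRANSFORM:-, EMIT:-] out:-; in:-
Tick 3: [PARSE:-, VALIDATE:-, TRANSFORM:P1(v=0,ok=F), EMIT:-] out:-; in:-
Tick 4: [PARSE:-, VALIDATE:-, TRANSFORM:-, EMIT:P1(v=0,ok=F)] out:-; in:-
Tick 5: [PARSE:P2(v=8,ok=F), VALIDATE:-, TRANSFORM:-, EMIT:-] out:P1(v=0); in:P2
Tick 6: [PARSE:P3(v=10,ok=F), VALIDATE:P2(v=8,ok=F), TRANSFORM:-, EMIT:-] out:-; in:P3
Tick 7: [PARSE:-, VALIDATE:P3(v=10,ok=F), TRANSFORM:P2(v=0,ok=F), EMIT:-] out:-; in:-
Tick 8: [PARSE:P4(v=5,ok=F), VALIDATE:-, TRANSFORM:P3(v=0,ok=F), EMIT:P2(v=0,ok=F)] out:-; in:P4
Tick 9: [PARSE:P5(v=14,ok=F), VALIDATE:P4(v=5,ok=T), TRANSFORM:-, EMIT:P3(v=0,ok=F)] out:P2(v=0); in:P5
Tick 10: [PARSE:-, VALIDATE:P5(v=14,ok=F), TRANSFORM:P4(v=10,ok=T), EMIT:-] out:P3(v=0); in:-
Tick 11: [PARSE:-, VALIDATE:-, TRANSFORM:P5(v=0,ok=F), EMIT:P4(v=10,ok=T)] out:-; in:-
Emitted by tick 11: ['P1', 'P2', 'P3']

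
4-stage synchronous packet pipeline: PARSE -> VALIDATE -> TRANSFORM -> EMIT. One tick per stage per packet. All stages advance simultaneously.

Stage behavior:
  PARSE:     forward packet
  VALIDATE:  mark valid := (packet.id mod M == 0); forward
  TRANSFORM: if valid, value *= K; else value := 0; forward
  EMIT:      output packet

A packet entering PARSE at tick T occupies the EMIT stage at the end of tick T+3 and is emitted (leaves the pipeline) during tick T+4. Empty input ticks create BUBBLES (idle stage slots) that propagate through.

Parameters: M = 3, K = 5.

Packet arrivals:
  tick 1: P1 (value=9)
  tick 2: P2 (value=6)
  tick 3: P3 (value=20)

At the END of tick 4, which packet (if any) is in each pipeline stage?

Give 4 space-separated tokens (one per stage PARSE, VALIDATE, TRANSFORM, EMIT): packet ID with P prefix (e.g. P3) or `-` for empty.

Answer: - P3 P2 P1

Derivation:
Tick 1: [PARSE:P1(v=9,ok=F), VALIDATE:-, TRANSFORM:-, EMIT:-] out:-; in:P1
Tick 2: [PARSE:P2(v=6,ok=F), VALIDATE:P1(v=9,ok=F), TRANSFORM:-, EMIT:-] out:-; in:P2
Tick 3: [PARSE:P3(v=20,ok=F), VALIDATE:P2(v=6,ok=F), TRANSFORM:P1(v=0,ok=F), EMIT:-] out:-; in:P3
Tick 4: [PARSE:-, VALIDATE:P3(v=20,ok=T), TRANSFORM:P2(v=0,ok=F), EMIT:P1(v=0,ok=F)] out:-; in:-
At end of tick 4: ['-', 'P3', 'P2', 'P1']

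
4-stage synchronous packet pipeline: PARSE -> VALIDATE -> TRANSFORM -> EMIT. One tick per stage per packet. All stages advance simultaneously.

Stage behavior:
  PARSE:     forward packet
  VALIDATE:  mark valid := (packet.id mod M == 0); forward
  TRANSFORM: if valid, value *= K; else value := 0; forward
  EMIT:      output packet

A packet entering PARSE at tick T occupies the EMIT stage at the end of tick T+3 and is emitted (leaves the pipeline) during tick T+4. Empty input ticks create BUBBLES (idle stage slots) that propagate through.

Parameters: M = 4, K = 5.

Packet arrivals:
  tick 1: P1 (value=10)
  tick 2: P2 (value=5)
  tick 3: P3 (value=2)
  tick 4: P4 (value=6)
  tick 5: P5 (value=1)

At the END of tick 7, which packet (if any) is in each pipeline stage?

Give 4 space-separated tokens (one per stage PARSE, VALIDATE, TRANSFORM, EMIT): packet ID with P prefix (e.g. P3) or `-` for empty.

Tick 1: [PARSE:P1(v=10,ok=F), VALIDATE:-, TRANSFORM:-, EMIT:-] out:-; in:P1
Tick 2: [PARSE:P2(v=5,ok=F), VALIDATE:P1(v=10,ok=F), TRANSFORM:-, EMIT:-] out:-; in:P2
Tick 3: [PARSE:P3(v=2,ok=F), VALIDATE:P2(v=5,ok=F), TRANSFORM:P1(v=0,ok=F), EMIT:-] out:-; in:P3
Tick 4: [PARSE:P4(v=6,ok=F), VALIDATE:P3(v=2,ok=F), TRANSFORM:P2(v=0,ok=F), EMIT:P1(v=0,ok=F)] out:-; in:P4
Tick 5: [PARSE:P5(v=1,ok=F), VALIDATE:P4(v=6,ok=T), TRANSFORM:P3(v=0,ok=F), EMIT:P2(v=0,ok=F)] out:P1(v=0); in:P5
Tick 6: [PARSE:-, VALIDATE:P5(v=1,ok=F), TRANSFORM:P4(v=30,ok=T), EMIT:P3(v=0,ok=F)] out:P2(v=0); in:-
Tick 7: [PARSE:-, VALIDATE:-, TRANSFORM:P5(v=0,ok=F), EMIT:P4(v=30,ok=T)] out:P3(v=0); in:-
At end of tick 7: ['-', '-', 'P5', 'P4']

Answer: - - P5 P4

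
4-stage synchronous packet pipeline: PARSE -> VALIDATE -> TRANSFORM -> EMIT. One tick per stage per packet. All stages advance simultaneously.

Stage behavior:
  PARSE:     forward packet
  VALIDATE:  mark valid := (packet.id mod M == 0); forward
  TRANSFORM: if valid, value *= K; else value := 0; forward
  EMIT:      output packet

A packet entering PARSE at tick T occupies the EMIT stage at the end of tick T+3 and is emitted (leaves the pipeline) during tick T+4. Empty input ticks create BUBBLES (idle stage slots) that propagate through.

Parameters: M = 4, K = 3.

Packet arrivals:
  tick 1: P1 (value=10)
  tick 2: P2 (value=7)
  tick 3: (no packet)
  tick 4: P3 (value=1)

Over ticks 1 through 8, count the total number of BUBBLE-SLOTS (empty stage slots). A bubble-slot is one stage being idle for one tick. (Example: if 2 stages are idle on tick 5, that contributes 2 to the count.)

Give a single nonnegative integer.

Answer: 20

Derivation:
Tick 1: [PARSE:P1(v=10,ok=F), VALIDATE:-, TRANSFORM:-, EMIT:-] out:-; bubbles=3
Tick 2: [PARSE:P2(v=7,ok=F), VALIDATE:P1(v=10,ok=F), TRANSFORM:-, EMIT:-] out:-; bubbles=2
Tick 3: [PARSE:-, VALIDATE:P2(v=7,ok=F), TRANSFORM:P1(v=0,ok=F), EMIT:-] out:-; bubbles=2
Tick 4: [PARSE:P3(v=1,ok=F), VALIDATE:-, TRANSFORM:P2(v=0,ok=F), EMIT:P1(v=0,ok=F)] out:-; bubbles=1
Tick 5: [PARSE:-, VALIDATE:P3(v=1,ok=F), TRANSFORM:-, EMIT:P2(v=0,ok=F)] out:P1(v=0); bubbles=2
Tick 6: [PARSE:-, VALIDATE:-, TRANSFORM:P3(v=0,ok=F), EMIT:-] out:P2(v=0); bubbles=3
Tick 7: [PARSE:-, VALIDATE:-, TRANSFORM:-, EMIT:P3(v=0,ok=F)] out:-; bubbles=3
Tick 8: [PARSE:-, VALIDATE:-, TRANSFORM:-, EMIT:-] out:P3(v=0); bubbles=4
Total bubble-slots: 20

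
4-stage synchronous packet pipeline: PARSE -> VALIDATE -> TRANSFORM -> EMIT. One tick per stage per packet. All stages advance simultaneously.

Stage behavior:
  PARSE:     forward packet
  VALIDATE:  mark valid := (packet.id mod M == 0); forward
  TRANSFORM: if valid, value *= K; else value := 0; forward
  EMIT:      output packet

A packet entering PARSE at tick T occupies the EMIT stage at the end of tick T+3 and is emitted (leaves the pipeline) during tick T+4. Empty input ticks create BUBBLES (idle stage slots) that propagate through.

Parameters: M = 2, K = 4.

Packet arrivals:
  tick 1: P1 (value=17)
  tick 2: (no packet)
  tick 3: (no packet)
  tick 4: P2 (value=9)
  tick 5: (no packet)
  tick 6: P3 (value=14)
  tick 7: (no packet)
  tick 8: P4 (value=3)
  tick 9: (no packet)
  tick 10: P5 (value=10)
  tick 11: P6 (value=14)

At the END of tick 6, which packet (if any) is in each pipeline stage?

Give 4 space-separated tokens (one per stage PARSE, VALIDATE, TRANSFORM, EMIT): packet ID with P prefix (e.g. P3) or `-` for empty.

Tick 1: [PARSE:P1(v=17,ok=F), VALIDATE:-, TRANSFORM:-, EMIT:-] out:-; in:P1
Tick 2: [PARSE:-, VALIDATE:P1(v=17,ok=F), TRANSFORM:-, EMIT:-] out:-; in:-
Tick 3: [PARSE:-, VALIDATE:-, TRANSFORM:P1(v=0,ok=F), EMIT:-] out:-; in:-
Tick 4: [PARSE:P2(v=9,ok=F), VALIDATE:-, TRANSFORM:-, EMIT:P1(v=0,ok=F)] out:-; in:P2
Tick 5: [PARSE:-, VALIDATE:P2(v=9,ok=T), TRANSFORM:-, EMIT:-] out:P1(v=0); in:-
Tick 6: [PARSE:P3(v=14,ok=F), VALIDATE:-, TRANSFORM:P2(v=36,ok=T), EMIT:-] out:-; in:P3
At end of tick 6: ['P3', '-', 'P2', '-']

Answer: P3 - P2 -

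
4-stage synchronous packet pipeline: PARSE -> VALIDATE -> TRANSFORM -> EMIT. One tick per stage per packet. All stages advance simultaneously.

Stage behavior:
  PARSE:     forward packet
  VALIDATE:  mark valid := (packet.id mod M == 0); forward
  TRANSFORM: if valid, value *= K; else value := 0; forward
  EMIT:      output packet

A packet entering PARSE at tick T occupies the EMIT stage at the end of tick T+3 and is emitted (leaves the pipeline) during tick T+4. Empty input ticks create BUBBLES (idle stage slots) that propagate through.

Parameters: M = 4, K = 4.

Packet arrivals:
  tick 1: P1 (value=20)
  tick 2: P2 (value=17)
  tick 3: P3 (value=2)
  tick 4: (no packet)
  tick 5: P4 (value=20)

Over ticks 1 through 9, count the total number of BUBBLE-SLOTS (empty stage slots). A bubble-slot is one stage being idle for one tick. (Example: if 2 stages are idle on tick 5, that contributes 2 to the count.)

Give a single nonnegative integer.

Answer: 20

Derivation:
Tick 1: [PARSE:P1(v=20,ok=F), VALIDATE:-, TRANSFORM:-, EMIT:-] out:-; bubbles=3
Tick 2: [PARSE:P2(v=17,ok=F), VALIDATE:P1(v=20,ok=F), TRANSFORM:-, EMIT:-] out:-; bubbles=2
Tick 3: [PARSE:P3(v=2,ok=F), VALIDATE:P2(v=17,ok=F), TRANSFORM:P1(v=0,ok=F), EMIT:-] out:-; bubbles=1
Tick 4: [PARSE:-, VALIDATE:P3(v=2,ok=F), TRANSFORM:P2(v=0,ok=F), EMIT:P1(v=0,ok=F)] out:-; bubbles=1
Tick 5: [PARSE:P4(v=20,ok=F), VALIDATE:-, TRANSFORM:P3(v=0,ok=F), EMIT:P2(v=0,ok=F)] out:P1(v=0); bubbles=1
Tick 6: [PARSE:-, VALIDATE:P4(v=20,ok=T), TRANSFORM:-, EMIT:P3(v=0,ok=F)] out:P2(v=0); bubbles=2
Tick 7: [PARSE:-, VALIDATE:-, TRANSFORM:P4(v=80,ok=T), EMIT:-] out:P3(v=0); bubbles=3
Tick 8: [PARSE:-, VALIDATE:-, TRANSFORM:-, EMIT:P4(v=80,ok=T)] out:-; bubbles=3
Tick 9: [PARSE:-, VALIDATE:-, TRANSFORM:-, EMIT:-] out:P4(v=80); bubbles=4
Total bubble-slots: 20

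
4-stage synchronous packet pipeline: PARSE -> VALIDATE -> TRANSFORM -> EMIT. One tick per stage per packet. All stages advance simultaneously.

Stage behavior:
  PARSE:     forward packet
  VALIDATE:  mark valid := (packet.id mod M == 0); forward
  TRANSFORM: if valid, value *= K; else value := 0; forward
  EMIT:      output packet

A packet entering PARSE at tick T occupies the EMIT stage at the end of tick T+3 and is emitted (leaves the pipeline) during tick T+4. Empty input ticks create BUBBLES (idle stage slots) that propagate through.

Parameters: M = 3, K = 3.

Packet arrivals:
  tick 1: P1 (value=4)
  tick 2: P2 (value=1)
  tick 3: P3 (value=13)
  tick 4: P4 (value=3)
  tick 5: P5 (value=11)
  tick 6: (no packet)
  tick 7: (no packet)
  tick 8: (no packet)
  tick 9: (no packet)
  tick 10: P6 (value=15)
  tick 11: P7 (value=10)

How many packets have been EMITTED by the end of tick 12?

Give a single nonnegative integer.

Answer: 5

Derivation:
Tick 1: [PARSE:P1(v=4,ok=F), VALIDATE:-, TRANSFORM:-, EMIT:-] out:-; in:P1
Tick 2: [PARSE:P2(v=1,ok=F), VALIDATE:P1(v=4,ok=F), TRANSFORM:-, EMIT:-] out:-; in:P2
Tick 3: [PARSE:P3(v=13,ok=F), VALIDATE:P2(v=1,ok=F), TRANSFORM:P1(v=0,ok=F), EMIT:-] out:-; in:P3
Tick 4: [PARSE:P4(v=3,ok=F), VALIDATE:P3(v=13,ok=T), TRANSFORM:P2(v=0,ok=F), EMIT:P1(v=0,ok=F)] out:-; in:P4
Tick 5: [PARSE:P5(v=11,ok=F), VALIDATE:P4(v=3,ok=F), TRANSFORM:P3(v=39,ok=T), EMIT:P2(v=0,ok=F)] out:P1(v=0); in:P5
Tick 6: [PARSE:-, VALIDATE:P5(v=11,ok=F), TRANSFORM:P4(v=0,ok=F), EMIT:P3(v=39,ok=T)] out:P2(v=0); in:-
Tick 7: [PARSE:-, VALIDATE:-, TRANSFORM:P5(v=0,ok=F), EMIT:P4(v=0,ok=F)] out:P3(v=39); in:-
Tick 8: [PARSE:-, VALIDATE:-, TRANSFORM:-, EMIT:P5(v=0,ok=F)] out:P4(v=0); in:-
Tick 9: [PARSE:-, VALIDATE:-, TRANSFORM:-, EMIT:-] out:P5(v=0); in:-
Tick 10: [PARSE:P6(v=15,ok=F), VALIDATE:-, TRANSFORM:-, EMIT:-] out:-; in:P6
Tick 11: [PARSE:P7(v=10,ok=F), VALIDATE:P6(v=15,ok=T), TRANSFORM:-, EMIT:-] out:-; in:P7
Tick 12: [PARSE:-, VALIDATE:P7(v=10,ok=F), TRANSFORM:P6(v=45,ok=T), EMIT:-] out:-; in:-
Emitted by tick 12: ['P1', 'P2', 'P3', 'P4', 'P5']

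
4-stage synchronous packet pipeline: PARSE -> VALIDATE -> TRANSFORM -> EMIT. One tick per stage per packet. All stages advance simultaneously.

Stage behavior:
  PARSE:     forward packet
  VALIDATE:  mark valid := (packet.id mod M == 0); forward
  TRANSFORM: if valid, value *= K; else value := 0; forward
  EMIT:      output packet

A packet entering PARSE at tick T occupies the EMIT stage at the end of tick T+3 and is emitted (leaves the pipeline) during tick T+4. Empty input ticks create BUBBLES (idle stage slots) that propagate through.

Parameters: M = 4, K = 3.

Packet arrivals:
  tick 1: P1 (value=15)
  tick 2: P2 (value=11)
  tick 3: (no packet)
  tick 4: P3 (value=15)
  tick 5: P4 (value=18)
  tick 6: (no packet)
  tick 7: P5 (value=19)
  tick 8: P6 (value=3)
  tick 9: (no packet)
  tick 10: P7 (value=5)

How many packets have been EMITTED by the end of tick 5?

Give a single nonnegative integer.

Answer: 1

Derivation:
Tick 1: [PARSE:P1(v=15,ok=F), VALIDATE:-, TRANSFORM:-, EMIT:-] out:-; in:P1
Tick 2: [PARSE:P2(v=11,ok=F), VALIDATE:P1(v=15,ok=F), TRANSFORM:-, EMIT:-] out:-; in:P2
Tick 3: [PARSE:-, VALIDATE:P2(v=11,ok=F), TRANSFORM:P1(v=0,ok=F), EMIT:-] out:-; in:-
Tick 4: [PARSE:P3(v=15,ok=F), VALIDATE:-, TRANSFORM:P2(v=0,ok=F), EMIT:P1(v=0,ok=F)] out:-; in:P3
Tick 5: [PARSE:P4(v=18,ok=F), VALIDATE:P3(v=15,ok=F), TRANSFORM:-, EMIT:P2(v=0,ok=F)] out:P1(v=0); in:P4
Emitted by tick 5: ['P1']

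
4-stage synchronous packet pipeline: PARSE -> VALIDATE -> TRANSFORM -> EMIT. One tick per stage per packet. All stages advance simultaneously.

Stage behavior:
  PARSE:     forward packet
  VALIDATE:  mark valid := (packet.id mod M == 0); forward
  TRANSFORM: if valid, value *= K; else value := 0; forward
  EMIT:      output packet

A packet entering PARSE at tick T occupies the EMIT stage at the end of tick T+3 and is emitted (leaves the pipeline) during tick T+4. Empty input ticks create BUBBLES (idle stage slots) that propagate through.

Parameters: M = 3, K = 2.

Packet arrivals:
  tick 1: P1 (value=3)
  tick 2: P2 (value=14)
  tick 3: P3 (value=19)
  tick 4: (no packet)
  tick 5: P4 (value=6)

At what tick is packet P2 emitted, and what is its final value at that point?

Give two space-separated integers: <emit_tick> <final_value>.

Tick 1: [PARSE:P1(v=3,ok=F), VALIDATE:-, TRANSFORM:-, EMIT:-] out:-; in:P1
Tick 2: [PARSE:P2(v=14,ok=F), VALIDATE:P1(v=3,ok=F), TRANSFORM:-, EMIT:-] out:-; in:P2
Tick 3: [PARSE:P3(v=19,ok=F), VALIDATE:P2(v=14,ok=F), TRANSFORM:P1(v=0,ok=F), EMIT:-] out:-; in:P3
Tick 4: [PARSE:-, VALIDATE:P3(v=19,ok=T), TRANSFORM:P2(v=0,ok=F), EMIT:P1(v=0,ok=F)] out:-; in:-
Tick 5: [PARSE:P4(v=6,ok=F), VALIDATE:-, TRANSFORM:P3(v=38,ok=T), EMIT:P2(v=0,ok=F)] out:P1(v=0); in:P4
Tick 6: [PARSE:-, VALIDATE:P4(v=6,ok=F), TRANSFORM:-, EMIT:P3(v=38,ok=T)] out:P2(v=0); in:-
Tick 7: [PARSE:-, VALIDATE:-, TRANSFORM:P4(v=0,ok=F), EMIT:-] out:P3(v=38); in:-
Tick 8: [PARSE:-, VALIDATE:-, TRANSFORM:-, EMIT:P4(v=0,ok=F)] out:-; in:-
Tick 9: [PARSE:-, VALIDATE:-, TRANSFORM:-, EMIT:-] out:P4(v=0); in:-
P2: arrives tick 2, valid=False (id=2, id%3=2), emit tick 6, final value 0

Answer: 6 0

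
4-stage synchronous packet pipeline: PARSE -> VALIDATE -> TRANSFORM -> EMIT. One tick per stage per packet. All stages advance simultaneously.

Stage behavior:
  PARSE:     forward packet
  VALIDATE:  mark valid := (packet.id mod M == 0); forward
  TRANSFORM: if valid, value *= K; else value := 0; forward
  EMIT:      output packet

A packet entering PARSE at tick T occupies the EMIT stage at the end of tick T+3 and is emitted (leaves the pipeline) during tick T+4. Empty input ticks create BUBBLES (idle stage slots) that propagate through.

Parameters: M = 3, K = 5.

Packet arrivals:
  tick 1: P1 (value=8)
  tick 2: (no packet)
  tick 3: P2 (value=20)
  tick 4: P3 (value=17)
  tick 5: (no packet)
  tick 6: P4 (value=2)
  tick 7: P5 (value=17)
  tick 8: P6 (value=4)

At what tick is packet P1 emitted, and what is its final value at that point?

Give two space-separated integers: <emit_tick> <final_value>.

Tick 1: [PARSE:P1(v=8,ok=F), VALIDATE:-, TRANSFORM:-, EMIT:-] out:-; in:P1
Tick 2: [PARSE:-, VALIDATE:P1(v=8,ok=F), TRANSFORM:-, EMIT:-] out:-; in:-
Tick 3: [PARSE:P2(v=20,ok=F), VALIDATE:-, TRANSFORM:P1(v=0,ok=F), EMIT:-] out:-; in:P2
Tick 4: [PARSE:P3(v=17,ok=F), VALIDATE:P2(v=20,ok=F), TRANSFORM:-, EMIT:P1(v=0,ok=F)] out:-; in:P3
Tick 5: [PARSE:-, VALIDATE:P3(v=17,ok=T), TRANSFORM:P2(v=0,ok=F), EMIT:-] out:P1(v=0); in:-
Tick 6: [PARSE:P4(v=2,ok=F), VALIDATE:-, TRANSFORM:P3(v=85,ok=T), EMIT:P2(v=0,ok=F)] out:-; in:P4
Tick 7: [PARSE:P5(v=17,ok=F), VALIDATE:P4(v=2,ok=F), TRANSFORM:-, EMIT:P3(v=85,ok=T)] out:P2(v=0); in:P5
Tick 8: [PARSE:P6(v=4,ok=F), VALIDATE:P5(v=17,ok=F), TRANSFORM:P4(v=0,ok=F), EMIT:-] out:P3(v=85); in:P6
Tick 9: [PARSE:-, VALIDATE:P6(v=4,ok=T), TRANSFORM:P5(v=0,ok=F), EMIT:P4(v=0,ok=F)] out:-; in:-
Tick 10: [PARSE:-, VALIDATE:-, TRANSFORM:P6(v=20,ok=T), EMIT:P5(v=0,ok=F)] out:P4(v=0); in:-
Tick 11: [PARSE:-, VALIDATE:-, TRANSFORM:-, EMIT:P6(v=20,ok=T)] out:P5(v=0); in:-
Tick 12: [PARSE:-, VALIDATE:-, TRANSFORM:-, EMIT:-] out:P6(v=20); in:-
P1: arrives tick 1, valid=False (id=1, id%3=1), emit tick 5, final value 0

Answer: 5 0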